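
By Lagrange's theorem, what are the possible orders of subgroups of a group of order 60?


Lagrange's theorem: |H| divides |G|
|G| = 60
Divisors of 60: 1, 2, 3, 4, 5, 6, 10, 12, 15, 20, 30, 60

Possible subgroup orders: {1, 2, 3, 4, 5, 6, 10, 12, 15, 20, 30, 60}


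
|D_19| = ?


|D_n| = 2n (n rotations and n reflections)
|D_19| = 2×19 = 38

|D_19| = 38


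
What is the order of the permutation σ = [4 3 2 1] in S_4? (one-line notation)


Cycle decomposition: (1 4) (2 3)
Cycle lengths: 2, 2
Order = lcm(2, 2) = 2

ord(σ) = 2


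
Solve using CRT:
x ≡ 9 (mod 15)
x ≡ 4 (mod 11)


m₁ = 15, m₂ = 11, gcd = 1, so CRT applies. M = m₁·m₂ = 165
Let M₁ = M/m₁ = 11, M₂ = M/m₂ = 15
Find y₁ ≡ M₁⁻¹ (mod m₁): 11⁻¹ ≡ 11 (mod 15)
Find y₂ ≡ M₂⁻¹ (mod m₂): 15⁻¹ ≡ 3 (mod 11)
x = a₁·M₁·y₁ + a₂·M₂·y₂ = 9·11·11 + 4·15·3 = 1269
Reduce mod 165: x ≡ 114
Check: 114 mod 15 = 9 ✓, 114 mod 11 = 4 ✓

x ≡ 114 (mod 165)


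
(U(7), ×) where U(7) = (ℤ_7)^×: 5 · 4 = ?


Operation: multiplication mod 7
5 · 4 = (a × b) mod 7 with a = 5, b = 4

5 · 4 = 6


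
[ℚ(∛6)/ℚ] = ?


∛6 has minimal polynomial x³ - 6 (irreducible over ℚ since 6 is not a perfect cube)

[ℚ(∛6)/ℚ] = 3


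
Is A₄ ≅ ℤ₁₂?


Comparing A₄ and ℤ₁₂:
A₄ is non-abelian, ℤ₁₂ is abelian

No, A₄ ≇ ℤ₁₂


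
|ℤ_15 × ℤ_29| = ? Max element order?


|ℤ_15 × ℤ_29| = 15 × 29 = 435
Max element order = lcm(15,29) = 435
Cyclic? Yes (gcd=1)

|ℤ_15×ℤ_29| = 435, max element order = 435


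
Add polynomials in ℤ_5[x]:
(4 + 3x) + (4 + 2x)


Add coefficients mod 5:
x^0: 4 + 4 = 3 (mod 5)
x^1: 3 + 2 = 0 (mod 5)
Result: 3

f + g = 3


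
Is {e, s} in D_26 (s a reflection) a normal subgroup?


H = {e, s} in D_26 (s a reflection)
r·s·r⁻¹ = sr⁻² ≠ s for n ≥ 3, so {e, s} is not closed under conjugation

No, not a normal subgroup


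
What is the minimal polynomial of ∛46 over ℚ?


∛46 satisfies x³ - 46 = 0, irreducible over ℚ (no rational root; 46 is not a perfect cube)

Minimal polynomial: x³ - 46


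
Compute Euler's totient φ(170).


Factor n: 170 = 2 × 5 × 17
φ(n) = n · ∏(1 - 1/p) over distinct primes p | n
φ(170) = 170 · (1 - 1/2) · (1 - 1/5) · (1 - 1/17) = 64

φ(170) = 64


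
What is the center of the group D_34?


Z(G) = {g ∈ G | gx = xg for all x ∈ G}
For even n, Z(D_n) = {e, r^(n/2)}: the 180° rotation r^17 commutes with every reflection and rotation

Z(D_34) = {e, r^17}


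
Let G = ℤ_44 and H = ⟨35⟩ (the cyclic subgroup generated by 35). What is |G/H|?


|⟨35⟩| = n / gcd(35, 44) = 44 / 1 = 44
H is normal (ℤ_44 is abelian).
|G/H| = |G| / |H| = 44 / 44 = 1

|G/H| = 1


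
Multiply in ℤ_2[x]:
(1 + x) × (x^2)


Expand and collect like terms; reduce coefficients mod 2:
x^0: 1·0 = 0 ≡ 0 (mod 2)
x^1: 1·0 + 1·0 = 0 ≡ 0 (mod 2)
x^2: 1·1 + 1·0 = 1 ≡ 1 (mod 2)
x^3: 1·1 = 1 ≡ 1 (mod 2)
Result: x^2 + x^3

f · g = x^2 + x^3


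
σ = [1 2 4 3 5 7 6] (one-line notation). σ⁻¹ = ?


To find σ⁻¹, swap domain and range:
σ(1) = 1 → σ⁻¹(1) = 1
σ(2) = 2 → σ⁻¹(2) = 2
σ(3) = 4 → σ⁻¹(4) = 3
σ(4) = 3 → σ⁻¹(3) = 4
σ(5) = 5 → σ⁻¹(5) = 5
σ(6) = 7 → σ⁻¹(7) = 6
σ(7) = 6 → σ⁻¹(6) = 7

σ⁻¹ = [1 2 4 3 5 7 6]


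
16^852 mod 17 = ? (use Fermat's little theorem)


Fermat's little theorem: if p is prime and gcd(a,p)=1, then a^(p-1) ≡ 1 (mod p)
p = 17 is prime, gcd(16,17) = 1
Reduce exponent: 852 mod 16 = 4
So 16^852 ≡ 16^4 (mod 17)
16^4 mod 17 = 1

16^852 ≡ 1 (mod 17)


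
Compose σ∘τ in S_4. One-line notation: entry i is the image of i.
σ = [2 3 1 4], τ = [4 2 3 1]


σ∘τ: apply τ first, then σ
1 →τ 4 →σ 4
2 →τ 2 →σ 3
3 →τ 3 →σ 1
4 →τ 1 →σ 2

σ∘τ = [4 3 1 2]


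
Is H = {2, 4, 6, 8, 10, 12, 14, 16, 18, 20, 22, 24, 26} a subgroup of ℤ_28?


Subgroup test for H = {2, 4, 6, 8, 10, 12, 14, 16, 18, 20, 22, 24, 26} in (ℤ_28, +):
(1) 0 ∈ H? No
(2) Closure: for all a,b ∈ H, (a+b) mod 28 ∈ H? No  [counterexample: 2 + 26 = 0 ∉ H]
(3) Inverses: for all a ∈ H, -a mod 28 ∈ H? Yes

No, H is not a subgroup of ℤ_28


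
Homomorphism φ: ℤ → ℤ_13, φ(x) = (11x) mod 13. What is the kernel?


Kernel = preimage of identity
ker(φ) = {x ∈ ℤ : 11x ≡ 0 (mod 13)}. gcd(11,13) = 1, so 11x ≡ 0 (mod 13) ⟺ x ≡ 0 (mod 13/1 = 13). Hence ker(φ) = 13ℤ

ker(φ) = 13ℤ


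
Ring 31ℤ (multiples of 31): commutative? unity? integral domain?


31ℤ is a commutative ring under +,× but has no multiplicative identity (1 ∉ 31ℤ); it has no zero divisors, but without unity it is not an integral domain
Commutative: Yes
Integral domain: No
Has unity: No

31ℤ (multiples of 31): Commutative=Yes, Unity=No


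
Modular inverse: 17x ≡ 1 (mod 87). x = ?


Use the extended Euclidean algorithm to write 1 = 17·s + 87·t; then s mod 87 is the inverse.
Euclidean algorithm:
  17 = 0·87 + 17
  87 = 5·17 + 2
  17 = 8·2 + 1
  2 = 2·1 + 0
gcd(17,87) = 1
Back-substitution gives: 17·(41) + 87·(-8) = 1
So 17⁻¹ ≡ 41 ≡ 41 (mod 87)
Check: 17 × 41 = 697 ≡ 1 (mod 87) ✓

17⁻¹ ≡ 41 (mod 87)


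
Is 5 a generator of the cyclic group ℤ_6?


g generates ℤ_n iff gcd(g, n) = 1
gcd(5, 6) = 1
Since gcd = 1, 5 is a generator.

Yes, 5 generates ℤ_6


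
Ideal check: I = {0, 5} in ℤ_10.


Check ideal conditions for I = {0, 5} in ℤ_10:
(1) I is an additive subgroup? Yes
(2) For r ∈ ℤ_10 and a ∈ I: r·a ∈ I? Yes

Yes, I is an ideal of ℤ_10


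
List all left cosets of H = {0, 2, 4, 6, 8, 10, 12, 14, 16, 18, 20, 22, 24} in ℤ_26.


H = {0, 2, 4, 6, 8, 10, 12, 14, 16, 18, 20, 22, 24}, |H| = 13
Number of cosets = |G|/|H| = 26/13 = 2
0 + H = {0, 2, 4, 6, 8, 10, 12, 14, 16, 18, 20, 22, 24}
1 + H = {1, 3, 5, 7, 9, 11, 13, 15, 17, 19, 21, 23, 25}

Cosets: 0+H={0,2,4,6,8,10,12,14,16,18,20,22,24}; 1+H={1,3,5,7,9,11,13,15,17,19,21,23,25}


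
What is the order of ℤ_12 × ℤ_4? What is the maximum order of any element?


|ℤ_12 × ℤ_4| = 12 × 4 = 48
Max element order = lcm(12,4) = 12
Cyclic? No (gcd=4)

|ℤ_12×ℤ_4| = 48, max element order = 12


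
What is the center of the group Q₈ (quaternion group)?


Z(G) = {g ∈ G | gx = xg for all x ∈ G}
In Q₈ = {±1, ±i, ±j, ±k}, only ±1 commute with every element

Z(Q₈ (quaternion group)) = {1, -1}


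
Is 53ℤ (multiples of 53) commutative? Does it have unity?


53ℤ is a commutative ring under +,× but has no multiplicative identity (1 ∉ 53ℤ); it has no zero divisors, but without unity it is not an integral domain
Commutative: Yes
Integral domain: No
Has unity: No

53ℤ (multiples of 53): Commutative=Yes, Unity=No


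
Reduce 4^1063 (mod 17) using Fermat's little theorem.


Fermat's little theorem: if p is prime and gcd(a,p)=1, then a^(p-1) ≡ 1 (mod p)
p = 17 is prime, gcd(4,17) = 1
Reduce exponent: 1063 mod 16 = 7
So 4^1063 ≡ 4^7 (mod 17)
4^7 mod 17 = 13

4^1063 ≡ 13 (mod 17)


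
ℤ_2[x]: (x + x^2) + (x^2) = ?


Add coefficients mod 2:
x^0: 0 + 0 = 0 (mod 2)
x^1: 1 + 0 = 1 (mod 2)
x^2: 1 + 1 = 0 (mod 2)
Result: x

f + g = x


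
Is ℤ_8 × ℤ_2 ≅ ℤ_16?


Comparing ℤ_8 × ℤ_2 and ℤ_16:
gcd(8,2) = 2 ≠ 1. Max element order in ℤ_8×ℤ_2 is lcm(8,2) = 8 < 16, so it has no element of order 16

No, ℤ_8 × ℤ_2 ≇ ℤ_16


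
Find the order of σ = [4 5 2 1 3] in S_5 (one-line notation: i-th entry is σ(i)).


Cycle decomposition: (1 4) (2 5 3)
Cycle lengths: 2, 3
Order = lcm(2, 3) = 6

ord(σ) = 6


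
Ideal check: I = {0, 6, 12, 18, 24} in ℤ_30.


Check ideal conditions for I = {0, 6, 12, 18, 24} in ℤ_30:
(1) I is an additive subgroup? Yes
(2) For r ∈ ℤ_30 and a ∈ I: r·a ∈ I? Yes

Yes, I is an ideal of ℤ_30


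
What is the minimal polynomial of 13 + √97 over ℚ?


Let α = 13 + √97. Then α - 13 = √97, so (α - 13)² = 97, giving α² - 26α + 72 = 0. Degree 2 and α ∉ ℚ, so this is the minimal polynomial.

Minimal polynomial: x² - 26x + 72


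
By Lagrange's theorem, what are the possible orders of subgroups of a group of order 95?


Lagrange's theorem: |H| divides |G|
|G| = 95
Divisors of 95: 1, 5, 19, 95

Possible subgroup orders: {1, 5, 19, 95}


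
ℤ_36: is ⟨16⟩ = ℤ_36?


g generates ℤ_n iff gcd(g, n) = 1
gcd(16, 36) = 4
Since gcd = 4 ≠ 1, ⟨16⟩ has order 9 < 36, so 16 is not a generator.

No, 16 does not generate ℤ_36


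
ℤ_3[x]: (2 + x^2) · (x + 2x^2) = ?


Expand and collect like terms; reduce coefficients mod 3:
x^0: 2·0 = 0 ≡ 0 (mod 3)
x^1: 2·1 + 0·0 = 2 ≡ 2 (mod 3)
x^2: 2·2 + 0·1 + 1·0 = 4 ≡ 1 (mod 3)
x^3: 0·2 + 1·1 = 1 ≡ 1 (mod 3)
x^4: 1·2 = 2 ≡ 2 (mod 3)
Result: 2x + x^2 + x^3 + 2x^4

f · g = 2x + x^2 + x^3 + 2x^4


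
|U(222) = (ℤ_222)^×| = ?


U(n) is the group of units mod n; |U(n)| = φ(n)
|U(222)| = φ(222) = 72

|U(222) = (ℤ_222)^×| = 72


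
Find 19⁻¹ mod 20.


Use the extended Euclidean algorithm to write 1 = 19·s + 20·t; then s mod 20 is the inverse.
Euclidean algorithm:
  19 = 0·20 + 19
  20 = 1·19 + 1
  19 = 19·1 + 0
gcd(19,20) = 1
Back-substitution gives: 19·(-1) + 20·(1) = 1
So 19⁻¹ ≡ -1 ≡ 19 (mod 20)
Check: 19 × 19 = 361 ≡ 1 (mod 20) ✓

19⁻¹ ≡ 19 (mod 20)


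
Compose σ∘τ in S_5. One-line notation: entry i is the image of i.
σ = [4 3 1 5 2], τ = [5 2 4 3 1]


σ∘τ: apply τ first, then σ
1 →τ 5 →σ 2
2 →τ 2 →σ 3
3 →τ 4 →σ 5
4 →τ 3 →σ 1
5 →τ 1 →σ 4

σ∘τ = [2 3 5 1 4]


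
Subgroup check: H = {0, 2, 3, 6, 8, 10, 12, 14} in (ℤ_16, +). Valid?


Subgroup test for H = {0, 2, 3, 6, 8, 10, 12, 14} in (ℤ_16, +):
(1) 0 ∈ H? Yes
(2) Closure: for all a,b ∈ H, (a+b) mod 16 ∈ H? No  [counterexample: 2 + 2 = 4 ∉ H]
(3) Inverses: for all a ∈ H, -a mod 16 ∈ H? No

No, H is not a subgroup of ℤ_16


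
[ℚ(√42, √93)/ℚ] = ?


[ℚ(√42,√93):ℚ] = [ℚ(√42,√93):ℚ(√42)]·[ℚ(√42):ℚ] = 2·2 = 4

[ℚ(√42, √93)/ℚ] = 4


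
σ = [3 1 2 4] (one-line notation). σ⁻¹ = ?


To find σ⁻¹, swap domain and range:
σ(1) = 3 → σ⁻¹(3) = 1
σ(2) = 1 → σ⁻¹(1) = 2
σ(3) = 2 → σ⁻¹(2) = 3
σ(4) = 4 → σ⁻¹(4) = 4

σ⁻¹ = [2 3 1 4]


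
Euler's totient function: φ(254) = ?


Factor n: 254 = 2 × 127
φ(n) = n · ∏(1 - 1/p) over distinct primes p | n
φ(254) = 254 · (1 - 1/2) · (1 - 1/127) = 126

φ(254) = 126


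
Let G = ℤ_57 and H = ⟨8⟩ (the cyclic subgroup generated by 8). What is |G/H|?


|⟨8⟩| = n / gcd(8, 57) = 57 / 1 = 57
H is normal (ℤ_57 is abelian).
|G/H| = |G| / |H| = 57 / 57 = 1

|G/H| = 1


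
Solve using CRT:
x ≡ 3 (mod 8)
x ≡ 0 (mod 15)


m₁ = 8, m₂ = 15, gcd = 1, so CRT applies. M = m₁·m₂ = 120
Let M₁ = M/m₁ = 15, M₂ = M/m₂ = 8
Find y₁ ≡ M₁⁻¹ (mod m₁): 15⁻¹ ≡ 7 (mod 8)
Find y₂ ≡ M₂⁻¹ (mod m₂): 8⁻¹ ≡ 2 (mod 15)
x = a₁·M₁·y₁ + a₂·M₂·y₂ = 3·15·7 + 0·8·2 = 315
Reduce mod 120: x ≡ 75
Check: 75 mod 8 = 3 ✓, 75 mod 15 = 0 ✓

x ≡ 75 (mod 120)


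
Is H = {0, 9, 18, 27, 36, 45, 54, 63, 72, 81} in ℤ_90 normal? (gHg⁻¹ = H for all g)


H = {0, 9, 18, 27, 36, 45, 54, 63, 72, 81} in ℤ_90
ℤ_90 is abelian; every subgroup of an abelian group is normal

Yes, normal subgroup


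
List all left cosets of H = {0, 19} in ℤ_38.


H = {0, 19}, |H| = 2
Number of cosets = |G|/|H| = 38/2 = 19
0 + H = {0, 19}
1 + H = {1, 20}
2 + H = {2, 21}
3 + H = {3, 22}
4 + H = {4, 23}
5 + H = {5, 24}
6 + H = {6, 25}
7 + H = {7, 26}
8 + H = {8, 27}
9 + H = {9, 28}
10 + H = {10, 29}
11 + H = {11, 30}
12 + H = {12, 31}
13 + H = {13, 32}
14 + H = {14, 33}
15 + H = {15, 34}
16 + H = {16, 35}
17 + H = {17, 36}
18 + H = {18, 37}

Cosets: 0+H={0,19}; 1+H={1,20}; 2+H={2,21}; 3+H={3,22}; 4+H={4,23}; 5+H={5,24}; 6+H={6,25}; 7+H={7,26}; 8+H={8,27}; 9+H={9,28}; 10+H={10,29}; 11+H={11,30}; 12+H={12,31}; 13+H={13,32}; 14+H={14,33}; 15+H={15,34}; 16+H={16,35}; 17+H={17,36}; 18+H={18,37}


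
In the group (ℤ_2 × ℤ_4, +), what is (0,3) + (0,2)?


Operation: componentwise addition mod (2, 4)
(0,3) + (0,2) = ((a₁+b₁) mod 2, (a₂+b₂) mod 4) with a = (0,3), b = (0,2)

(0,3) + (0,2) = (0,1)


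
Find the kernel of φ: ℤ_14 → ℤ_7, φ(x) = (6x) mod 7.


Kernel = preimage of identity
ker(φ) = {x ∈ ℤ_14 : 6x ≡ 0 (mod 7)}. Since 7 | 14, φ is well-defined. The kernel is the cyclic subgroup ⟨7⟩ of ℤ_14 (order 2), i.e. {0, 7}

ker(φ) = {0, 7}


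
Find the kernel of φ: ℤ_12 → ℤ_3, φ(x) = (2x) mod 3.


Kernel = preimage of identity
ker(φ) = {x ∈ ℤ_12 : 2x ≡ 0 (mod 3)}. Since 3 | 12, φ is well-defined. The kernel is the cyclic subgroup ⟨3⟩ of ℤ_12 (order 4), i.e. {0, 3, 6, 9}

ker(φ) = {0, 3, 6, 9}


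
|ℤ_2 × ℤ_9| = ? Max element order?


|ℤ_2 × ℤ_9| = 2 × 9 = 18
Max element order = lcm(2,9) = 18
Cyclic? Yes (gcd=1)

|ℤ_2×ℤ_9| = 18, max element order = 18


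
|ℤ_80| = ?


ℤ_n has n elements.

|ℤ_80| = 80


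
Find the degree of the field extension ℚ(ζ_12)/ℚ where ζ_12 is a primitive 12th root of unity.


[ℚ(ζ_n):ℚ] = deg Φ_n(x) = φ(n). Here φ(12) = 4

[ℚ(ζ_12)/ℚ where ζ_12 is a primitive 12th root of unity] = 4


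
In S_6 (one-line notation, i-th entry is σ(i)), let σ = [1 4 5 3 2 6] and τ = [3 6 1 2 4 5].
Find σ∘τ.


σ∘τ: apply τ first, then σ
1 →τ 3 →σ 5
2 →τ 6 →σ 6
3 →τ 1 →σ 1
4 →τ 2 →σ 4
5 →τ 4 →σ 3
6 →τ 5 →σ 2

σ∘τ = [5 6 1 4 3 2]


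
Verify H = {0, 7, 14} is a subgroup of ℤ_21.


Subgroup test for H = {0, 7, 14} in (ℤ_21, +):
(1) 0 ∈ H? Yes
(2) Closure: for all a,b ∈ H, (a+b) mod 21 ∈ H? Yes
(3) Inverses: for all a ∈ H, -a mod 21 ∈ H? Yes

Yes, H is a subgroup of ℤ_21


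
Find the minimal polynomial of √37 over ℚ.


√37 satisfies x² - 37 = 0, irreducible over ℚ since 37 is squarefree

Minimal polynomial: x² - 37


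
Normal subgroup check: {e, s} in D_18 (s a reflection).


H = {e, s} in D_18 (s a reflection)
r·s·r⁻¹ = sr⁻² ≠ s for n ≥ 3, so {e, s} is not closed under conjugation

No, not a normal subgroup


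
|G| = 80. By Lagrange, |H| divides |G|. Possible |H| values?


Lagrange's theorem: |H| divides |G|
|G| = 80
Divisors of 80: 1, 2, 4, 5, 8, 10, 16, 20, 40, 80

Possible subgroup orders: {1, 2, 4, 5, 8, 10, 16, 20, 40, 80}


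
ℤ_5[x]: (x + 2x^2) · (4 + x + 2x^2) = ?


Expand and collect like terms; reduce coefficients mod 5:
x^0: 0·4 = 0 ≡ 0 (mod 5)
x^1: 0·1 + 1·4 = 4 ≡ 4 (mod 5)
x^2: 0·2 + 1·1 + 2·4 = 9 ≡ 4 (mod 5)
x^3: 1·2 + 2·1 = 4 ≡ 4 (mod 5)
x^4: 2·2 = 4 ≡ 4 (mod 5)
Result: 4x + 4x^2 + 4x^3 + 4x^4

f · g = 4x + 4x^2 + 4x^3 + 4x^4


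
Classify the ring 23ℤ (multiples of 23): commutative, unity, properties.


23ℤ is a commutative ring under +,× but has no multiplicative identity (1 ∉ 23ℤ); it has no zero divisors, but without unity it is not an integral domain
Commutative: Yes
Integral domain: No
Has unity: No

23ℤ (multiples of 23): Commutative=Yes, Unity=No


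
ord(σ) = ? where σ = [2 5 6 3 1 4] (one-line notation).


Cycle decomposition: (1 2 5) (3 6 4)
Cycle lengths: 3, 3
Order = lcm(3, 3) = 3

ord(σ) = 3


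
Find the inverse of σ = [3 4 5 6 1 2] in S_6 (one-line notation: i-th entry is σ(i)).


To find σ⁻¹, swap domain and range:
σ(1) = 3 → σ⁻¹(3) = 1
σ(2) = 4 → σ⁻¹(4) = 2
σ(3) = 5 → σ⁻¹(5) = 3
σ(4) = 6 → σ⁻¹(6) = 4
σ(5) = 1 → σ⁻¹(1) = 5
σ(6) = 2 → σ⁻¹(2) = 6

σ⁻¹ = [5 6 1 2 3 4]


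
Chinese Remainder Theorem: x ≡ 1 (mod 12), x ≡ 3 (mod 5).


m₁ = 12, m₂ = 5, gcd = 1, so CRT applies. M = m₁·m₂ = 60
Let M₁ = M/m₁ = 5, M₂ = M/m₂ = 12
Find y₁ ≡ M₁⁻¹ (mod m₁): 5⁻¹ ≡ 5 (mod 12)
Find y₂ ≡ M₂⁻¹ (mod m₂): 12⁻¹ ≡ 3 (mod 5)
x = a₁·M₁·y₁ + a₂·M₂·y₂ = 1·5·5 + 3·12·3 = 133
Reduce mod 60: x ≡ 13
Check: 13 mod 12 = 1 ✓, 13 mod 5 = 3 ✓

x ≡ 13 (mod 60)


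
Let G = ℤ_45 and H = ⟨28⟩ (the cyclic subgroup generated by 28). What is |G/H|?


|⟨28⟩| = n / gcd(28, 45) = 45 / 1 = 45
H is normal (ℤ_45 is abelian).
|G/H| = |G| / |H| = 45 / 45 = 1

|G/H| = 1


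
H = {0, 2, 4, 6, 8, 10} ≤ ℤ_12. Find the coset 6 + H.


6 + H = {6 + h (mod 12) : h ∈ H}
6+0=6, 6+2=8, 6+4=10, 6+6=0, 6+8=2, 6+10=4
6 + H = {0, 2, 4, 6, 8, 10} = 0 + H

6 + H = {0, 2, 4, 6, 8, 10}


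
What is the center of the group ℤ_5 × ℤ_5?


Z(G) = {g ∈ G | gx = xg for all x ∈ G}
Direct product of abelian groups is abelian, so Z(G) = G

Z(ℤ_5 × ℤ_5) = ℤ_5 × ℤ_5


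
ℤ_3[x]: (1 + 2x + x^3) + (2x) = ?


Add coefficients mod 3:
x^0: 1 + 0 = 1 (mod 3)
x^1: 2 + 2 = 1 (mod 3)
x^2: 0 + 0 = 0 (mod 3)
x^3: 1 + 0 = 1 (mod 3)
Result: 1 + x + x^3

f + g = 1 + x + x^3


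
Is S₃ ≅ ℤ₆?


Comparing S₃ and ℤ₆:
S₃ is non-abelian, ℤ₆ is abelian

No, S₃ ≇ ℤ₆


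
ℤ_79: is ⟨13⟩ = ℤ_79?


g generates ℤ_n iff gcd(g, n) = 1
gcd(13, 79) = 1
Since gcd = 1, 13 is a generator.

Yes, 13 generates ℤ_79


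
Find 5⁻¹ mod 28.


Use the extended Euclidean algorithm to write 1 = 5·s + 28·t; then s mod 28 is the inverse.
Euclidean algorithm:
  5 = 0·28 + 5
  28 = 5·5 + 3
  5 = 1·3 + 2
  3 = 1·2 + 1
  2 = 2·1 + 0
gcd(5,28) = 1
Back-substitution gives: 5·(-11) + 28·(2) = 1
So 5⁻¹ ≡ -11 ≡ 17 (mod 28)
Check: 5 × 17 = 85 ≡ 1 (mod 28) ✓

5⁻¹ ≡ 17 (mod 28)


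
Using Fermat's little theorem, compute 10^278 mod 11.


Fermat's little theorem: if p is prime and gcd(a,p)=1, then a^(p-1) ≡ 1 (mod p)
p = 11 is prime, gcd(10,11) = 1
Reduce exponent: 278 mod 10 = 8
So 10^278 ≡ 10^8 (mod 11)
10^8 mod 11 = 1

10^278 ≡ 1 (mod 11)


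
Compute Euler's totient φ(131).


Factor n: 131 = 131
φ(n) = n · ∏(1 - 1/p) over distinct primes p | n
φ(131) = 131 · (1 - 1/131) = 130

φ(131) = 130


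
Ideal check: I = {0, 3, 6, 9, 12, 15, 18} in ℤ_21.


Check ideal conditions for I = {0, 3, 6, 9, 12, 15, 18} in ℤ_21:
(1) I is an additive subgroup? Yes
(2) For r ∈ ℤ_21 and a ∈ I: r·a ∈ I? Yes

Yes, I is an ideal of ℤ_21


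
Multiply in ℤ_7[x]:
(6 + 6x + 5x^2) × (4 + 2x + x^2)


Expand and collect like terms; reduce coefficients mod 7:
x^0: 6·4 = 24 ≡ 3 (mod 7)
x^1: 6·2 + 6·4 = 36 ≡ 1 (mod 7)
x^2: 6·1 + 6·2 + 5·4 = 38 ≡ 3 (mod 7)
x^3: 6·1 + 5·2 = 16 ≡ 2 (mod 7)
x^4: 5·1 = 5 ≡ 5 (mod 7)
Result: 3 + x + 3x^2 + 2x^3 + 5x^4

f · g = 3 + x + 3x^2 + 2x^3 + 5x^4


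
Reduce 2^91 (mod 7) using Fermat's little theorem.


Fermat's little theorem: if p is prime and gcd(a,p)=1, then a^(p-1) ≡ 1 (mod p)
p = 7 is prime, gcd(2,7) = 1
Reduce exponent: 91 mod 6 = 1
So 2^91 ≡ 2^1 (mod 7)
2^1 mod 7 = 2

2^91 ≡ 2 (mod 7)


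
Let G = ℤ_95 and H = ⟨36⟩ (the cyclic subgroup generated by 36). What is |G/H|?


|⟨36⟩| = n / gcd(36, 95) = 95 / 1 = 95
H is normal (ℤ_95 is abelian).
|G/H| = |G| / |H| = 95 / 95 = 1

|G/H| = 1


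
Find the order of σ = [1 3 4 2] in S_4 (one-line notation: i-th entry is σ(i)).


Cycle decomposition: (2 3 4)
Cycle lengths: 3
Order = lcm(3) = 3

ord(σ) = 3


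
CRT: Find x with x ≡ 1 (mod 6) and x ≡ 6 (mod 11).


m₁ = 6, m₂ = 11, gcd = 1, so CRT applies. M = m₁·m₂ = 66
Let M₁ = M/m₁ = 11, M₂ = M/m₂ = 6
Find y₁ ≡ M₁⁻¹ (mod m₁): 11⁻¹ ≡ 5 (mod 6)
Find y₂ ≡ M₂⁻¹ (mod m₂): 6⁻¹ ≡ 2 (mod 11)
x = a₁·M₁·y₁ + a₂·M₂·y₂ = 1·11·5 + 6·6·2 = 127
Reduce mod 66: x ≡ 61
Check: 61 mod 6 = 1 ✓, 61 mod 11 = 6 ✓

x ≡ 61 (mod 66)


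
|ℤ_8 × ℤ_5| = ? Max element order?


|ℤ_8 × ℤ_5| = 8 × 5 = 40
Max element order = lcm(8,5) = 40
Cyclic? Yes (gcd=1)

|ℤ_8×ℤ_5| = 40, max element order = 40


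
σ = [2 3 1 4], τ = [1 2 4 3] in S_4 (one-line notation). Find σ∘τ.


σ∘τ: apply τ first, then σ
1 →τ 1 →σ 2
2 →τ 2 →σ 3
3 →τ 4 →σ 4
4 →τ 3 →σ 1

σ∘τ = [2 3 4 1]


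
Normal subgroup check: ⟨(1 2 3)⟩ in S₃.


H = ⟨(1 2 3)⟩ in S₃
⟨(1 2 3)⟩ has order 3 and index 2 in S₃; index-2 subgroups are normal

Yes, normal subgroup


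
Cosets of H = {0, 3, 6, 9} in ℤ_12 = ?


H = {0, 3, 6, 9}, |H| = 4
Number of cosets = |G|/|H| = 12/4 = 3
0 + H = {0, 3, 6, 9}
1 + H = {1, 4, 7, 10}
2 + H = {2, 5, 8, 11}

Cosets: 0+H={0,3,6,9}; 1+H={1,4,7,10}; 2+H={2,5,8,11}


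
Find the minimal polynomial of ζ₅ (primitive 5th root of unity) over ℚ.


ζ₅ is a root of Φ₅(x) = x⁴ + x³ + x² + x + 1, irreducible over ℚ

Minimal polynomial: x⁴ + x³ + x² + x + 1


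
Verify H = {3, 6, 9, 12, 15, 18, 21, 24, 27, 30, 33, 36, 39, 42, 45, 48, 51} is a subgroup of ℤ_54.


Subgroup test for H = {3, 6, 9, 12, 15, 18, 21, 24, 27, 30, 33, 36, 39, 42, 45, 48, 51} in (ℤ_54, +):
(1) 0 ∈ H? No
(2) Closure: for all a,b ∈ H, (a+b) mod 54 ∈ H? No  [counterexample: 3 + 51 = 0 ∉ H]
(3) Inverses: for all a ∈ H, -a mod 54 ∈ H? Yes

No, H is not a subgroup of ℤ_54


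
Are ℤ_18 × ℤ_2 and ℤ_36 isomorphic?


Comparing ℤ_18 × ℤ_2 and ℤ_36:
gcd(18,2) = 2 ≠ 1. Max element order in ℤ_18×ℤ_2 is lcm(18,2) = 18 < 36, so it has no element of order 36

No, ℤ_18 × ℤ_2 ≇ ℤ_36


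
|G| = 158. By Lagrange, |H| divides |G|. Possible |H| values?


Lagrange's theorem: |H| divides |G|
|G| = 158
Divisors of 158: 1, 2, 79, 158

Possible subgroup orders: {1, 2, 79, 158}


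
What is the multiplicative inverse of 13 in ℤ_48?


Use the extended Euclidean algorithm to write 1 = 13·s + 48·t; then s mod 48 is the inverse.
Euclidean algorithm:
  13 = 0·48 + 13
  48 = 3·13 + 9
  13 = 1·9 + 4
  9 = 2·4 + 1
  4 = 4·1 + 0
gcd(13,48) = 1
Back-substitution gives: 13·(-11) + 48·(3) = 1
So 13⁻¹ ≡ -11 ≡ 37 (mod 48)
Check: 13 × 37 = 481 ≡ 1 (mod 48) ✓

13⁻¹ ≡ 37 (mod 48)


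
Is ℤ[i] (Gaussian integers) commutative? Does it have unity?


ℤ[i] is a commutative integral domain with unity 1 (in fact a Euclidean domain)
Commutative: Yes
Integral domain: Yes
Has unity: Yes

ℤ[i] (Gaussian integers): Commutative=Yes, Unity=Yes


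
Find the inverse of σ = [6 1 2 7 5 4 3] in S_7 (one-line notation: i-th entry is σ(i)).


To find σ⁻¹, swap domain and range:
σ(1) = 6 → σ⁻¹(6) = 1
σ(2) = 1 → σ⁻¹(1) = 2
σ(3) = 2 → σ⁻¹(2) = 3
σ(4) = 7 → σ⁻¹(7) = 4
σ(5) = 5 → σ⁻¹(5) = 5
σ(6) = 4 → σ⁻¹(4) = 6
σ(7) = 3 → σ⁻¹(3) = 7

σ⁻¹ = [2 3 7 6 5 1 4]


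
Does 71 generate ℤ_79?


g generates ℤ_n iff gcd(g, n) = 1
gcd(71, 79) = 1
Since gcd = 1, 71 is a generator.

Yes, 71 generates ℤ_79


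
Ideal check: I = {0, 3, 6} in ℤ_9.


Check ideal conditions for I = {0, 3, 6} in ℤ_9:
(1) I is an additive subgroup? Yes
(2) For r ∈ ℤ_9 and a ∈ I: r·a ∈ I? Yes

Yes, I is an ideal of ℤ_9


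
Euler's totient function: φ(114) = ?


Factor n: 114 = 2 × 3 × 19
φ(n) = n · ∏(1 - 1/p) over distinct primes p | n
φ(114) = 114 · (1 - 1/2) · (1 - 1/3) · (1 - 1/19) = 36

φ(114) = 36


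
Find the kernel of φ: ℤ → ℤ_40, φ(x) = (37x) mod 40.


Kernel = preimage of identity
ker(φ) = {x ∈ ℤ : 37x ≡ 0 (mod 40)}. gcd(37,40) = 1, so 37x ≡ 0 (mod 40) ⟺ x ≡ 0 (mod 40/1 = 40). Hence ker(φ) = 40ℤ

ker(φ) = 40ℤ


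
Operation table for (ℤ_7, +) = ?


Elements: {0, 1, 2, 3, 4, 5, 6}
Operation: addition mod 7
Entry (a, b) = (a + b) mod 7

Cayley table:
  | 0 | 1 | 2 | 3 | 4 | 5 | 6
0 | 0 | 1 | 2 | 3 | 4 | 5 | 6
1 | 1 | 2 | 3 | 4 | 5 | 6 | 0
2 | 2 | 3 | 4 | 5 | 6 | 0 | 1
3 | 3 | 4 | 5 | 6 | 0 | 1 | 2
4 | 4 | 5 | 6 | 0 | 1 | 2 | 3
5 | 5 | 6 | 0 | 1 | 2 | 3 | 4
6 | 6 | 0 | 1 | 2 | 3 | 4 | 5


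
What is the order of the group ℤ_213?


ℤ_n has n elements.

|ℤ_213| = 213


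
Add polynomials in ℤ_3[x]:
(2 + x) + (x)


Add coefficients mod 3:
x^0: 2 + 0 = 2 (mod 3)
x^1: 1 + 1 = 2 (mod 3)
Result: 2 + 2x

f + g = 2 + 2x


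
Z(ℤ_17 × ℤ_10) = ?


Z(G) = {g ∈ G | gx = xg for all x ∈ G}
Direct product of abelian groups is abelian, so Z(G) = G

Z(ℤ_17 × ℤ_10) = ℤ_17 × ℤ_10


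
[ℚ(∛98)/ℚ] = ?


∛98 has minimal polynomial x³ - 98 (irreducible over ℚ since 98 is not a perfect cube)

[ℚ(∛98)/ℚ] = 3


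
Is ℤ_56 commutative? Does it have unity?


ℤ_56 is a commutative ring with unity 1; 56 = 2×28 is composite, so 2·28 ≡ 0 gives zero divisors (not an integral domain)
Commutative: Yes
Integral domain: No
Has unity: Yes

ℤ_56: Commutative=Yes, Unity=Yes


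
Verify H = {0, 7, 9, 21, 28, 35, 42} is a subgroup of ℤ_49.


Subgroup test for H = {0, 7, 9, 21, 28, 35, 42} in (ℤ_49, +):
(1) 0 ∈ H? Yes
(2) Closure: for all a,b ∈ H, (a+b) mod 49 ∈ H? No  [counterexample: 7 + 7 = 14 ∉ H]
(3) Inverses: for all a ∈ H, -a mod 49 ∈ H? No

No, H is not a subgroup of ℤ_49


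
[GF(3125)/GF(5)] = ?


GF(3125) = GF(5^5), so the extension degree is 5

[GF(3125)/GF(5)] = 5


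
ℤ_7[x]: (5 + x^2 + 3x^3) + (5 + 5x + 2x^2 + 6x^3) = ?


Add coefficients mod 7:
x^0: 5 + 5 = 3 (mod 7)
x^1: 0 + 5 = 5 (mod 7)
x^2: 1 + 2 = 3 (mod 7)
x^3: 3 + 6 = 2 (mod 7)
Result: 3 + 5x + 3x^2 + 2x^3

f + g = 3 + 5x + 3x^2 + 2x^3


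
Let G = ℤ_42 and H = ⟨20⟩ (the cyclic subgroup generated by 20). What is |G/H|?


|⟨20⟩| = n / gcd(20, 42) = 42 / 2 = 21
H is normal (ℤ_42 is abelian).
|G/H| = |G| / |H| = 42 / 21 = 2

|G/H| = 2


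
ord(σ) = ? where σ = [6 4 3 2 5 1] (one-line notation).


Cycle decomposition: (1 6) (2 4)
Cycle lengths: 2, 2
Order = lcm(2, 2) = 2

ord(σ) = 2


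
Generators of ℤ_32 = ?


g generates ℤ_n iff gcd(g,n) = 1
Prime factors of 32: 2
Generators are g ∈ {1,...,31} not divisible by any of these primes.
Generators: {1, 3, 5, 7, 9, 11, 13, 15, 17, 19, 21, 23, 25, 27, 29, 31}
Number of generators = φ(32) = 16

Generators of ℤ_32 = {1, 3, 5, 7, 9, 11, 13, 15, 17, 19, 21, 23, 25, 27, 29, 31}


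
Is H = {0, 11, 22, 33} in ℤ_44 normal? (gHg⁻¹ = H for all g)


H = {0, 11, 22, 33} in ℤ_44
ℤ_44 is abelian; every subgroup of an abelian group is normal

Yes, normal subgroup


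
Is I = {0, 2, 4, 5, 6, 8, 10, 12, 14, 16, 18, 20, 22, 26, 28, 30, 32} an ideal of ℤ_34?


Check ideal conditions for I = {0, 2, 4, 5, 6, 8, 10, 12, 14, 16, 18, 20, 22, 26, 28, 30, 32} in ℤ_34:
(1) I is an additive subgroup? No
(2) For r ∈ ℤ_34 and a ∈ I: r·a ∈ I? No  [counterexample: r=2, a=12, r·a mod 34 = 24 ∉ I]

No, I is not an ideal of ℤ_34


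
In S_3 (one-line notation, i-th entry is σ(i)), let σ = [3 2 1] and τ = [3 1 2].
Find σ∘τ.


σ∘τ: apply τ first, then σ
1 →τ 3 →σ 1
2 →τ 1 →σ 3
3 →τ 2 →σ 2

σ∘τ = [1 3 2]


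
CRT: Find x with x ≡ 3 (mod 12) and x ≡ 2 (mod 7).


m₁ = 12, m₂ = 7, gcd = 1, so CRT applies. M = m₁·m₂ = 84
Let M₁ = M/m₁ = 7, M₂ = M/m₂ = 12
Find y₁ ≡ M₁⁻¹ (mod m₁): 7⁻¹ ≡ 7 (mod 12)
Find y₂ ≡ M₂⁻¹ (mod m₂): 12⁻¹ ≡ 3 (mod 7)
x = a₁·M₁·y₁ + a₂·M₂·y₂ = 3·7·7 + 2·12·3 = 219
Reduce mod 84: x ≡ 51
Check: 51 mod 12 = 3 ✓, 51 mod 7 = 2 ✓

x ≡ 51 (mod 84)


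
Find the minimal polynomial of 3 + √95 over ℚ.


Let α = 3 + √95. Then α - 3 = √95, so (α - 3)² = 95, giving α² - 6α - 86 = 0. Degree 2 and α ∉ ℚ, so this is the minimal polynomial.

Minimal polynomial: x² - 6x - 86


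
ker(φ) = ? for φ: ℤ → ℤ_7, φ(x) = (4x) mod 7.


Kernel = preimage of identity
ker(φ) = {x ∈ ℤ : 4x ≡ 0 (mod 7)}. gcd(4,7) = 1, so 4x ≡ 0 (mod 7) ⟺ x ≡ 0 (mod 7/1 = 7). Hence ker(φ) = 7ℤ

ker(φ) = 7ℤ


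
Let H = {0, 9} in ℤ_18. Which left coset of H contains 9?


9 + H = {9 + h (mod 18) : h ∈ H}
9+0=9, 9+9=0
9 + H = {0, 9} = 0 + H

9 + H = {0, 9}


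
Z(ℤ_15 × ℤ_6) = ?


Z(G) = {g ∈ G | gx = xg for all x ∈ G}
Direct product of abelian groups is abelian, so Z(G) = G

Z(ℤ_15 × ℤ_6) = ℤ_15 × ℤ_6


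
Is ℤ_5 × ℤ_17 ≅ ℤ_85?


Comparing ℤ_5 × ℤ_17 and ℤ_85:
gcd(5,17) = 1, so ℤ_5 × ℤ_17 ≅ ℤ_85 (CRT)

Yes, ℤ_5 × ℤ_17 ≅ ℤ_85


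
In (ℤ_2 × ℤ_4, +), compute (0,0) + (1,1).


Operation: componentwise addition mod (2, 4)
(0,0) + (1,1) = ((a₁+b₁) mod 2, (a₂+b₂) mod 4) with a = (0,0), b = (1,1)

(0,0) + (1,1) = (1,1)


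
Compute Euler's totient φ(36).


Factor n: 36 = 2^2 × 3^2
φ(n) = n · ∏(1 - 1/p) over distinct primes p | n
φ(36) = 36 · (1 - 1/2) · (1 - 1/3) = 12

φ(36) = 12


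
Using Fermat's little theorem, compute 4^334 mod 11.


Fermat's little theorem: if p is prime and gcd(a,p)=1, then a^(p-1) ≡ 1 (mod p)
p = 11 is prime, gcd(4,11) = 1
Reduce exponent: 334 mod 10 = 4
So 4^334 ≡ 4^4 (mod 11)
4^4 mod 11 = 3

4^334 ≡ 3 (mod 11)


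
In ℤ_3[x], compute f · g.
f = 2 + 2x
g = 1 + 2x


Expand and collect like terms; reduce coefficients mod 3:
x^0: 2·1 = 2 ≡ 2 (mod 3)
x^1: 2·2 + 2·1 = 6 ≡ 0 (mod 3)
x^2: 2·2 = 4 ≡ 1 (mod 3)
Result: 2 + x^2

f · g = 2 + x^2


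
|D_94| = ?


|D_n| = 2n (n rotations and n reflections)
|D_94| = 2×94 = 188

|D_94| = 188


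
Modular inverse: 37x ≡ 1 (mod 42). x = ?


Use the extended Euclidean algorithm to write 1 = 37·s + 42·t; then s mod 42 is the inverse.
Euclidean algorithm:
  37 = 0·42 + 37
  42 = 1·37 + 5
  37 = 7·5 + 2
  5 = 2·2 + 1
  2 = 2·1 + 0
gcd(37,42) = 1
Back-substitution gives: 37·(-17) + 42·(15) = 1
So 37⁻¹ ≡ -17 ≡ 25 (mod 42)
Check: 37 × 25 = 925 ≡ 1 (mod 42) ✓

37⁻¹ ≡ 25 (mod 42)


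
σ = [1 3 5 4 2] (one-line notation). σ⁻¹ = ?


To find σ⁻¹, swap domain and range:
σ(1) = 1 → σ⁻¹(1) = 1
σ(2) = 3 → σ⁻¹(3) = 2
σ(3) = 5 → σ⁻¹(5) = 3
σ(4) = 4 → σ⁻¹(4) = 4
σ(5) = 2 → σ⁻¹(2) = 5

σ⁻¹ = [1 5 2 4 3]


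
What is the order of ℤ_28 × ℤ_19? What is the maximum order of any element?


|ℤ_28 × ℤ_19| = 28 × 19 = 532
Max element order = lcm(28,19) = 532
Cyclic? Yes (gcd=1)

|ℤ_28×ℤ_19| = 532, max element order = 532


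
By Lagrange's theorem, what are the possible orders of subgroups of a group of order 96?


Lagrange's theorem: |H| divides |G|
|G| = 96
Divisors of 96: 1, 2, 3, 4, 6, 8, 12, 16, 24, 32, 48, 96

Possible subgroup orders: {1, 2, 3, 4, 6, 8, 12, 16, 24, 32, 48, 96}


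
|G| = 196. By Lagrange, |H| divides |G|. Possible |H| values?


Lagrange's theorem: |H| divides |G|
|G| = 196
Divisors of 196: 1, 2, 4, 7, 14, 28, 49, 98, 196

Possible subgroup orders: {1, 2, 4, 7, 14, 28, 49, 98, 196}


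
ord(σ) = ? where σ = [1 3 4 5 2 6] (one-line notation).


Cycle decomposition: (2 3 4 5)
Cycle lengths: 4
Order = lcm(4) = 4

ord(σ) = 4


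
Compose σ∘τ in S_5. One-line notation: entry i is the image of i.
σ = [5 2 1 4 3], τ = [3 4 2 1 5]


σ∘τ: apply τ first, then σ
1 →τ 3 →σ 1
2 →τ 4 →σ 4
3 →τ 2 →σ 2
4 →τ 1 →σ 5
5 →τ 5 →σ 3

σ∘τ = [1 4 2 5 3]


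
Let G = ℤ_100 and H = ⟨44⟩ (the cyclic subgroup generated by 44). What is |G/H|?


|⟨44⟩| = n / gcd(44, 100) = 100 / 4 = 25
H is normal (ℤ_100 is abelian).
|G/H| = |G| / |H| = 100 / 25 = 4

|G/H| = 4


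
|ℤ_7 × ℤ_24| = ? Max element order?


|ℤ_7 × ℤ_24| = 7 × 24 = 168
Max element order = lcm(7,24) = 168
Cyclic? Yes (gcd=1)

|ℤ_7×ℤ_24| = 168, max element order = 168


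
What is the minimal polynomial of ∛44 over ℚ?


∛44 satisfies x³ - 44 = 0, irreducible over ℚ (no rational root; 44 is not a perfect cube)

Minimal polynomial: x³ - 44


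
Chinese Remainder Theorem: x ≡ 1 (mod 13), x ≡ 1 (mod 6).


m₁ = 13, m₂ = 6, gcd = 1, so CRT applies. M = m₁·m₂ = 78
Let M₁ = M/m₁ = 6, M₂ = M/m₂ = 13
Find y₁ ≡ M₁⁻¹ (mod m₁): 6⁻¹ ≡ 11 (mod 13)
Find y₂ ≡ M₂⁻¹ (mod m₂): 13⁻¹ ≡ 1 (mod 6)
x = a₁·M₁·y₁ + a₂·M₂·y₂ = 1·6·11 + 1·13·1 = 79
Reduce mod 78: x ≡ 1
Check: 1 mod 13 = 1 ✓, 1 mod 6 = 1 ✓

x ≡ 1 (mod 78)


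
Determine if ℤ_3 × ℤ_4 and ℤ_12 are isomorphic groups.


Comparing ℤ_3 × ℤ_4 and ℤ_12:
gcd(3,4) = 1, so ℤ_3 × ℤ_4 ≅ ℤ_12 (CRT)

Yes, ℤ_3 × ℤ_4 ≅ ℤ_12


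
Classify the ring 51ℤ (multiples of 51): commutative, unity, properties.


51ℤ is a commutative ring under +,× but has no multiplicative identity (1 ∉ 51ℤ); it has no zero divisors, but without unity it is not an integral domain
Commutative: Yes
Integral domain: No
Has unity: No

51ℤ (multiples of 51): Commutative=Yes, Unity=No


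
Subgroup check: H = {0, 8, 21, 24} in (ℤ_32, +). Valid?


Subgroup test for H = {0, 8, 21, 24} in (ℤ_32, +):
(1) 0 ∈ H? Yes
(2) Closure: for all a,b ∈ H, (a+b) mod 32 ∈ H? No  [counterexample: 8 + 8 = 16 ∉ H]
(3) Inverses: for all a ∈ H, -a mod 32 ∈ H? No

No, H is not a subgroup of ℤ_32


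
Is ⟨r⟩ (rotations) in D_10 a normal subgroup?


H = ⟨r⟩ (rotations) in D_10
The rotation subgroup ⟨r⟩ has index 2 in D_10, so it is normal

Yes, normal subgroup


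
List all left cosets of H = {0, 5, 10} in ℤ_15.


H = {0, 5, 10}, |H| = 3
Number of cosets = |G|/|H| = 15/3 = 5
0 + H = {0, 5, 10}
1 + H = {1, 6, 11}
2 + H = {2, 7, 12}
3 + H = {3, 8, 13}
4 + H = {4, 9, 14}

Cosets: 0+H={0,5,10}; 1+H={1,6,11}; 2+H={2,7,12}; 3+H={3,8,13}; 4+H={4,9,14}


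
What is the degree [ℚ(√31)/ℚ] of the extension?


√31 has minimal polynomial x² - 31 (irreducible over ℚ since 31 is squarefree)

[ℚ(√31)/ℚ] = 2


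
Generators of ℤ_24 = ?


g generates ℤ_n iff gcd(g,n) = 1
Prime factors of 24: 2, 3
Generators are g ∈ {1,...,23} not divisible by any of these primes.
Generators: {1, 5, 7, 11, 13, 17, 19, 23}
Number of generators = φ(24) = 8

Generators of ℤ_24 = {1, 5, 7, 11, 13, 17, 19, 23}


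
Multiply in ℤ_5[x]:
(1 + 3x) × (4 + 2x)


Expand and collect like terms; reduce coefficients mod 5:
x^0: 1·4 = 4 ≡ 4 (mod 5)
x^1: 1·2 + 3·4 = 14 ≡ 4 (mod 5)
x^2: 3·2 = 6 ≡ 1 (mod 5)
Result: 4 + 4x + x^2

f · g = 4 + 4x + x^2


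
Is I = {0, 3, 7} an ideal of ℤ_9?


Check ideal conditions for I = {0, 3, 7} in ℤ_9:
(1) I is an additive subgroup? No
(2) For r ∈ ℤ_9 and a ∈ I: r·a ∈ I? No  [counterexample: r=2, a=3, r·a mod 9 = 6 ∉ I]

No, I is not an ideal of ℤ_9


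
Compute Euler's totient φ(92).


Factor n: 92 = 2^2 × 23
φ(n) = n · ∏(1 - 1/p) over distinct primes p | n
φ(92) = 92 · (1 - 1/2) · (1 - 1/23) = 44

φ(92) = 44


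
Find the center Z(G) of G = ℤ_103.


Z(G) = {g ∈ G | gx = xg for all x ∈ G}
ℤ_103 is abelian, so Z(G) = G

Z(ℤ_103) = ℤ_103


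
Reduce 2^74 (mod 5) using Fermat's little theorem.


Fermat's little theorem: if p is prime and gcd(a,p)=1, then a^(p-1) ≡ 1 (mod p)
p = 5 is prime, gcd(2,5) = 1
Reduce exponent: 74 mod 4 = 2
So 2^74 ≡ 2^2 (mod 5)
2^2 mod 5 = 4

2^74 ≡ 4 (mod 5)


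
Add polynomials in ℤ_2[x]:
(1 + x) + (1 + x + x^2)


Add coefficients mod 2:
x^0: 1 + 1 = 0 (mod 2)
x^1: 1 + 1 = 0 (mod 2)
x^2: 0 + 1 = 1 (mod 2)
Result: x^2

f + g = x^2


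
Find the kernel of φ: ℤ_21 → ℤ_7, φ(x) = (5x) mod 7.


Kernel = preimage of identity
ker(φ) = {x ∈ ℤ_21 : 5x ≡ 0 (mod 7)}. Since 7 | 21, φ is well-defined. The kernel is the cyclic subgroup ⟨7⟩ of ℤ_21 (order 3), i.e. {0, 7, 14}

ker(φ) = {0, 7, 14}


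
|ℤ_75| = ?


ℤ_n has n elements.

|ℤ_75| = 75


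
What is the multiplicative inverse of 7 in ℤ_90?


Use the extended Euclidean algorithm to write 1 = 7·s + 90·t; then s mod 90 is the inverse.
Euclidean algorithm:
  7 = 0·90 + 7
  90 = 12·7 + 6
  7 = 1·6 + 1
  6 = 6·1 + 0
gcd(7,90) = 1
Back-substitution gives: 7·(13) + 90·(-1) = 1
So 7⁻¹ ≡ 13 ≡ 13 (mod 90)
Check: 7 × 13 = 91 ≡ 1 (mod 90) ✓

7⁻¹ ≡ 13 (mod 90)


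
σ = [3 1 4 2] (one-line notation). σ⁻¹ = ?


To find σ⁻¹, swap domain and range:
σ(1) = 3 → σ⁻¹(3) = 1
σ(2) = 1 → σ⁻¹(1) = 2
σ(3) = 4 → σ⁻¹(4) = 3
σ(4) = 2 → σ⁻¹(2) = 4

σ⁻¹ = [2 4 1 3]


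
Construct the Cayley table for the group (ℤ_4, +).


Elements: {0, 1, 2, 3}
Operation: addition mod 4
Entry (a, b) = (a + b) mod 4

Cayley table:
  | 0 | 1 | 2 | 3
0 | 0 | 1 | 2 | 3
1 | 1 | 2 | 3 | 0
2 | 2 | 3 | 0 | 1
3 | 3 | 0 | 1 | 2


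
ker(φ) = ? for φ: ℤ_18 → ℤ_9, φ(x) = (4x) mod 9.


Kernel = preimage of identity
ker(φ) = {x ∈ ℤ_18 : 4x ≡ 0 (mod 9)}. Since 9 | 18, φ is well-defined. The kernel is the cyclic subgroup ⟨9⟩ of ℤ_18 (order 2), i.e. {0, 9}

ker(φ) = {0, 9}


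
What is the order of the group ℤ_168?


ℤ_n has n elements.

|ℤ_168| = 168


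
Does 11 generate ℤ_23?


g generates ℤ_n iff gcd(g, n) = 1
gcd(11, 23) = 1
Since gcd = 1, 11 is a generator.

Yes, 11 generates ℤ_23


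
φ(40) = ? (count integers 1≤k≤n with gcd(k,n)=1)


Factor n: 40 = 2^3 × 5
φ(n) = n · ∏(1 - 1/p) over distinct primes p | n
φ(40) = 40 · (1 - 1/2) · (1 - 1/5) = 16

φ(40) = 16


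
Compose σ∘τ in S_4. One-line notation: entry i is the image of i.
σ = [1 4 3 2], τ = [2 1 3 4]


σ∘τ: apply τ first, then σ
1 →τ 2 →σ 4
2 →τ 1 →σ 1
3 →τ 3 →σ 3
4 →τ 4 →σ 2

σ∘τ = [4 1 3 2]


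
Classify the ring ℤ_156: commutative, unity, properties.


ℤ_156 is a commutative ring with unity 1; 156 = 2×78 is composite, so 2·78 ≡ 0 gives zero divisors (not an integral domain)
Commutative: Yes
Integral domain: No
Has unity: Yes

ℤ_156: Commutative=Yes, Unity=Yes


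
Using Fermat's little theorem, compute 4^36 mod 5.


Fermat's little theorem: if p is prime and gcd(a,p)=1, then a^(p-1) ≡ 1 (mod p)
p = 5 is prime, gcd(4,5) = 1
Reduce exponent: 36 mod 4 = 0
So 4^36 ≡ 4^0 (mod 5)
4^0 = 1

4^36 ≡ 1 (mod 5)


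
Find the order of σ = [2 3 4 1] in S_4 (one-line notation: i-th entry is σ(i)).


Cycle decomposition: (1 2 3 4)
Cycle lengths: 4
Order = lcm(4) = 4

ord(σ) = 4


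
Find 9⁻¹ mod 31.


Use the extended Euclidean algorithm to write 1 = 9·s + 31·t; then s mod 31 is the inverse.
Euclidean algorithm:
  9 = 0·31 + 9
  31 = 3·9 + 4
  9 = 2·4 + 1
  4 = 4·1 + 0
gcd(9,31) = 1
Back-substitution gives: 9·(7) + 31·(-2) = 1
So 9⁻¹ ≡ 7 ≡ 7 (mod 31)
Check: 9 × 7 = 63 ≡ 1 (mod 31) ✓

9⁻¹ ≡ 7 (mod 31)


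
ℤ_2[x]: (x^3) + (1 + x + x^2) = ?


Add coefficients mod 2:
x^0: 0 + 1 = 1 (mod 2)
x^1: 0 + 1 = 1 (mod 2)
x^2: 0 + 1 = 1 (mod 2)
x^3: 1 + 0 = 1 (mod 2)
Result: 1 + x + x^2 + x^3

f + g = 1 + x + x^2 + x^3


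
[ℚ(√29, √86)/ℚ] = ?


[ℚ(√29,√86):ℚ] = [ℚ(√29,√86):ℚ(√29)]·[ℚ(√29):ℚ] = 2·2 = 4

[ℚ(√29, √86)/ℚ] = 4


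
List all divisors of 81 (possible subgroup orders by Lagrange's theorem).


Lagrange's theorem: |H| divides |G|
|G| = 81
Divisors of 81: 1, 3, 9, 27, 81

Possible subgroup orders: {1, 3, 9, 27, 81}


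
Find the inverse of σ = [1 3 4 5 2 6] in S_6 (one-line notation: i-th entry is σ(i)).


To find σ⁻¹, swap domain and range:
σ(1) = 1 → σ⁻¹(1) = 1
σ(2) = 3 → σ⁻¹(3) = 2
σ(3) = 4 → σ⁻¹(4) = 3
σ(4) = 5 → σ⁻¹(5) = 4
σ(5) = 2 → σ⁻¹(2) = 5
σ(6) = 6 → σ⁻¹(6) = 6

σ⁻¹ = [1 5 2 3 4 6]
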